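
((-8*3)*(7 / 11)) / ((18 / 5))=-140 / 33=-4.24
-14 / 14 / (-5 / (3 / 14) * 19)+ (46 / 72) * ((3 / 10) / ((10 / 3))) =3179 / 53200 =0.06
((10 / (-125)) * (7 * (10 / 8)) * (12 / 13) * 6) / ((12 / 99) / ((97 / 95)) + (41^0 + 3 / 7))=-2823282 / 1126775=-2.51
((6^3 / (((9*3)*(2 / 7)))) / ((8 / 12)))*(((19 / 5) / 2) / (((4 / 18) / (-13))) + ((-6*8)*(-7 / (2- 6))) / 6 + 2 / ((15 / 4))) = -52339 / 10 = -5233.90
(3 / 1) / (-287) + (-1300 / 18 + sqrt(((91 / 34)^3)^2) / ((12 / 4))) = -6684397777 / 101522232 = -65.84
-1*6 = -6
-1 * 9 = -9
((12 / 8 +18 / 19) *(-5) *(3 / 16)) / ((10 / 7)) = -1953 / 1216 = -1.61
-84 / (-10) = 42 / 5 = 8.40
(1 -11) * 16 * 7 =-1120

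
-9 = -9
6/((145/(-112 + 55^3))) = 997578/145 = 6879.85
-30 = -30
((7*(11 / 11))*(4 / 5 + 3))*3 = 399 / 5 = 79.80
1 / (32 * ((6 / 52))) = 0.27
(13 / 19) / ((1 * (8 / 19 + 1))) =13 / 27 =0.48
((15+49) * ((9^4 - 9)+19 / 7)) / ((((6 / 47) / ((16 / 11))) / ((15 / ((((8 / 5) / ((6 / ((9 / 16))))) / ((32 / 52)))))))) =883302809600 / 3003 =294140129.74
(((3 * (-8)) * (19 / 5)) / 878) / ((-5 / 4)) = 912 / 10975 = 0.08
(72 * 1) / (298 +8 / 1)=4 / 17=0.24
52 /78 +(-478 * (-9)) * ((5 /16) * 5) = 161341 /24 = 6722.54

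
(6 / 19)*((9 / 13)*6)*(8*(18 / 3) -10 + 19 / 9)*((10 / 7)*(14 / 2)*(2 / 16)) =855 / 13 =65.77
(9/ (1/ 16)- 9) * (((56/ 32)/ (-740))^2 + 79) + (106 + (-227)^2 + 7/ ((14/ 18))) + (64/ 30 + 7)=327603938177/ 5256960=62318.13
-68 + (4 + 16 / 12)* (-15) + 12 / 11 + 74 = -802 / 11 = -72.91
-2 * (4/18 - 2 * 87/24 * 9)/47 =2341/846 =2.77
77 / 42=11 / 6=1.83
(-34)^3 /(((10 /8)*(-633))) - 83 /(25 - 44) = 3249799 /60135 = 54.04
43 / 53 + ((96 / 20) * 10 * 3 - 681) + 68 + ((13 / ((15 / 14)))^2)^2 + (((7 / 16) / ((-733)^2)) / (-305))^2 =15645605294381387917849252013 / 737830221125478850080000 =21204.89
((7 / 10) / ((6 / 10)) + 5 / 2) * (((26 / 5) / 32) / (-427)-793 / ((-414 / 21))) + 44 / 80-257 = -108.96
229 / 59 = 3.88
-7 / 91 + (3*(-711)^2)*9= 177437870 / 13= 13649066.92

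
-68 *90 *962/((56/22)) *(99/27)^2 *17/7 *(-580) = 2146243356400/49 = 43800884824.49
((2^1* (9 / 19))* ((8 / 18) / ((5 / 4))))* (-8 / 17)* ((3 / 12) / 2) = -32 / 1615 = -0.02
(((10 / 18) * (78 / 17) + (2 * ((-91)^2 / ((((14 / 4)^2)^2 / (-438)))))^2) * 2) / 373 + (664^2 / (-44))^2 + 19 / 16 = 9986547288443908757 / 88425295728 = 112937674.75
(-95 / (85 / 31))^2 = 346921 / 289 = 1200.42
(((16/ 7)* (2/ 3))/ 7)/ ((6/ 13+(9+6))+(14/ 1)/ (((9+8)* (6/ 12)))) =7072/ 555807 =0.01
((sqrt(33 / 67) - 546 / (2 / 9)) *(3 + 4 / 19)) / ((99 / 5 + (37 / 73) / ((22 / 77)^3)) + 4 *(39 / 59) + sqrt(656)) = -196509503543666040 / 730540611884939 - 7242017209600 *sqrt(90651) / 48946220996290913 + 79979447921720 *sqrt(2211) / 48946220996290913 + 17793636283987200 *sqrt(41) / 730540611884939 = -113.00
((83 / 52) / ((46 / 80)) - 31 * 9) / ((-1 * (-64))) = -82591 / 19136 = -4.32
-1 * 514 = -514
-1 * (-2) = 2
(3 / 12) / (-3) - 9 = -109 / 12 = -9.08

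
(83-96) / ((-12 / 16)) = 52 / 3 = 17.33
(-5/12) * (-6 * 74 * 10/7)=1850/7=264.29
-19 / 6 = -3.17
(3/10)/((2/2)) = 3/10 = 0.30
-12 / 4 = -3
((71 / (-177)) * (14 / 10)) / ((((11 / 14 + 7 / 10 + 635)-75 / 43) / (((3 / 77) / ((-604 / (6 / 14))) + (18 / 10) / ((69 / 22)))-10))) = 1077415115167 / 129191560345320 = 0.01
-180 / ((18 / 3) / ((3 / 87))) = -30 / 29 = -1.03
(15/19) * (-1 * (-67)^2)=-67335/19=-3543.95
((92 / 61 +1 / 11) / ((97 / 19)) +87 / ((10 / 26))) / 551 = 2541908 / 6183265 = 0.41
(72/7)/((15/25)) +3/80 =9621/560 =17.18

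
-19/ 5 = -3.80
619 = 619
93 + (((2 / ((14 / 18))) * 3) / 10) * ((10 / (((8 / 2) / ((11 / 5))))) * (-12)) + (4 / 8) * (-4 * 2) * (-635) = 90373 / 35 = 2582.09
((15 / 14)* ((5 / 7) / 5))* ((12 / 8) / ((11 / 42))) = 135 / 154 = 0.88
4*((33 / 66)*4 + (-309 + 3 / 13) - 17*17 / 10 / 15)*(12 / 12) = -1203914 / 975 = -1234.78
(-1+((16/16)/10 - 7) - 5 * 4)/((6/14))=-651/10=-65.10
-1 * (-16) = 16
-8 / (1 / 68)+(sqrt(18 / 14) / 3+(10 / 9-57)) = -5399 / 9+sqrt(7) / 7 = -599.51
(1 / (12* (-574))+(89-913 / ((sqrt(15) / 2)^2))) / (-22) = 1773279 / 252560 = 7.02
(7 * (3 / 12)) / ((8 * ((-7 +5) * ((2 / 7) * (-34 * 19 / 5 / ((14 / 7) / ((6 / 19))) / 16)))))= 245 / 816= 0.30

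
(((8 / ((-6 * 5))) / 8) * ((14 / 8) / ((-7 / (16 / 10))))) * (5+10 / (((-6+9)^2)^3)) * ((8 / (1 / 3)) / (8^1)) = 731 / 3645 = 0.20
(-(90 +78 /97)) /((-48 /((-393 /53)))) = -144231 /10282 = -14.03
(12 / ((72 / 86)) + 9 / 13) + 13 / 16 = 9883 / 624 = 15.84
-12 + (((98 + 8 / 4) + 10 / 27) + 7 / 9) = 89.15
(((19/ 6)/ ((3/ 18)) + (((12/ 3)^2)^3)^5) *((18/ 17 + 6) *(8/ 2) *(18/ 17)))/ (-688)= -622577612487697377300/ 12427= -50098785908722730.93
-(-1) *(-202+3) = -199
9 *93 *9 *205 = 1544265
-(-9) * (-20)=-180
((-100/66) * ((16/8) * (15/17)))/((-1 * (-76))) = -125/3553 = -0.04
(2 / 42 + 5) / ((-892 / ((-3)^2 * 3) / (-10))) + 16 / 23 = 79831 / 35903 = 2.22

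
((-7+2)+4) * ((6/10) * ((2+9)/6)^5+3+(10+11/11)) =-342491/12960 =-26.43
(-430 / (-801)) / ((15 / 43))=3698 / 2403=1.54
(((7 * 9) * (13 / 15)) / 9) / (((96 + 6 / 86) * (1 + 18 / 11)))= 43043 / 1796985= 0.02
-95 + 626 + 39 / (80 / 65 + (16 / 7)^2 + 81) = 29606322 / 55709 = 531.45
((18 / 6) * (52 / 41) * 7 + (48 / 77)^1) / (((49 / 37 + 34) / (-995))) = -3168004380 / 4126199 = -767.78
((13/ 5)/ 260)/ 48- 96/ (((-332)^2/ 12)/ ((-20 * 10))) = 69126889/ 33067200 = 2.09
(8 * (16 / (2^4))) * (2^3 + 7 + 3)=144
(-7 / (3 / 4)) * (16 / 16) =-28 / 3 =-9.33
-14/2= -7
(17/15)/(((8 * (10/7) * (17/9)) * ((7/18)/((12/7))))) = 81/350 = 0.23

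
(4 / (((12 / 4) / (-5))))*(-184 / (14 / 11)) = 20240 / 21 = 963.81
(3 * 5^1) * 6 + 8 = 98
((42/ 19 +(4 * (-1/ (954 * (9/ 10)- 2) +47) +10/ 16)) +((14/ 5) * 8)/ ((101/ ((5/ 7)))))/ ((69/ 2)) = 12558044297/ 2268465252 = 5.54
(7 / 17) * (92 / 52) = 161 / 221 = 0.73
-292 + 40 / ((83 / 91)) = -20596 / 83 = -248.14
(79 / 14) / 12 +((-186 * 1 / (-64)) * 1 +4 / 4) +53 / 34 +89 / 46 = 2067883 / 262752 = 7.87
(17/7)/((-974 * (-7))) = 17/47726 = 0.00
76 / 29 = 2.62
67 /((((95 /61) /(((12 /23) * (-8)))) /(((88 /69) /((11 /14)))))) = -14647808 /50255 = -291.47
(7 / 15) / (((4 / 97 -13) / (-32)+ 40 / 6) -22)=-0.03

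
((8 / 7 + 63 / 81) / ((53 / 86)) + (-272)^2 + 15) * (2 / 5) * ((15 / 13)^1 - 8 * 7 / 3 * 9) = -9161450638 / 1855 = -4938787.41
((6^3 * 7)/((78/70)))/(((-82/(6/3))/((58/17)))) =-1023120/9061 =-112.91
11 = 11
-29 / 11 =-2.64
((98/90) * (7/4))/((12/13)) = 4459/2160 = 2.06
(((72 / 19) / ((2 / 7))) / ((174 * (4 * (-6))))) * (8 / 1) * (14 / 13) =-196 / 7163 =-0.03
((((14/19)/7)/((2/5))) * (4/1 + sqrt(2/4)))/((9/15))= 25 * sqrt(2)/114 + 100/57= 2.06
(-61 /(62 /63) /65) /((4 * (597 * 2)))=-1281 /6415760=-0.00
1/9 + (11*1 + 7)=163/9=18.11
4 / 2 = 2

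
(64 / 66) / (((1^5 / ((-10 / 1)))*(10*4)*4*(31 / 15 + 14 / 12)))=-20 / 1067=-0.02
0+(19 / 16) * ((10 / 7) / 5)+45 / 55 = 1.16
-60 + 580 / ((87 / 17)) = 160 / 3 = 53.33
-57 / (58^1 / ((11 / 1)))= -627 / 58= -10.81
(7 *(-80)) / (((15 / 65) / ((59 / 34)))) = -214760 / 51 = -4210.98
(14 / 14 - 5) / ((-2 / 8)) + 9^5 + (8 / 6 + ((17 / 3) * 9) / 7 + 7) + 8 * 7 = 1241869 / 21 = 59136.62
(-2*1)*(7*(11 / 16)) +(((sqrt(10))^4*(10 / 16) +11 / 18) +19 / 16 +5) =8593 / 144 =59.67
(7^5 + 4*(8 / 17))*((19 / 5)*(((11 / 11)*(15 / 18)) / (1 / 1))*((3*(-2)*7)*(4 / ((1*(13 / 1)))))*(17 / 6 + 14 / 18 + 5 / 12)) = -5510708035 / 1989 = -2770592.28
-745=-745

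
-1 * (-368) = 368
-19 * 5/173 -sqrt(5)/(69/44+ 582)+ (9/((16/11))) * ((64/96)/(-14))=-16349/19376 -44 * sqrt(5)/25677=-0.85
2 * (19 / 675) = 38 / 675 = 0.06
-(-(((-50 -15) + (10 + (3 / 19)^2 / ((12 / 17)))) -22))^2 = -12351432769 / 2085136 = -5923.56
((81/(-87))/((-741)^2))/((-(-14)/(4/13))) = -6/161002751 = -0.00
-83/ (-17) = 83/ 17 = 4.88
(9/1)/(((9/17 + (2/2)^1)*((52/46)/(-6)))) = -10557/338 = -31.23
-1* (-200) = 200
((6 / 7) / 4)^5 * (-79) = -19197 / 537824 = -0.04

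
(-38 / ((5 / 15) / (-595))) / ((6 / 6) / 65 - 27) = -2204475 / 877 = -2513.65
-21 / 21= -1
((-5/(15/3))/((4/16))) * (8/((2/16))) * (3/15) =-256/5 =-51.20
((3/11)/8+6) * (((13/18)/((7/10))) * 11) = 3835/56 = 68.48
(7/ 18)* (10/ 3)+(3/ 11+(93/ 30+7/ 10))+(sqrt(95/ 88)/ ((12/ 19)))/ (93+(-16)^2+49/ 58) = 551* sqrt(2090)/ 5356824+7973/ 1485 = 5.37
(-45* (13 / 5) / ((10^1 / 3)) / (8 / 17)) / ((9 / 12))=-1989 / 20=-99.45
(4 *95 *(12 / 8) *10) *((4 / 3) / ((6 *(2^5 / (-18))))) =-1425 / 2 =-712.50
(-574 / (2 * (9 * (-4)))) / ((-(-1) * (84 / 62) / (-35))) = -44485 / 216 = -205.95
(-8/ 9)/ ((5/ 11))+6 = 182/ 45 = 4.04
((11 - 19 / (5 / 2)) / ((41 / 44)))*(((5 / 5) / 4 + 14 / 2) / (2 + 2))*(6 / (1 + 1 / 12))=97614 / 2665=36.63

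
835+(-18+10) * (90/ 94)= 38885/ 47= 827.34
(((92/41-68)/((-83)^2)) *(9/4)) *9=-54594/282449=-0.19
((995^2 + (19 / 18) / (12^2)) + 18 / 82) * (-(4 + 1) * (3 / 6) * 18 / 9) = -526059804535 / 106272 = -4950126.13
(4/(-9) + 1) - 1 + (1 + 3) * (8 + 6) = 500/9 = 55.56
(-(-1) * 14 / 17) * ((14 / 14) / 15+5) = 1064 / 255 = 4.17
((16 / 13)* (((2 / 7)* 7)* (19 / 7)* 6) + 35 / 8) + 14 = 42561 / 728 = 58.46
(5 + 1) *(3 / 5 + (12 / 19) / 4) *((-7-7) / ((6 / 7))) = -7056 / 95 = -74.27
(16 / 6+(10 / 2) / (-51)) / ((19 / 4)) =524 / 969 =0.54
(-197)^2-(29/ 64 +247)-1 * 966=2406115/ 64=37595.55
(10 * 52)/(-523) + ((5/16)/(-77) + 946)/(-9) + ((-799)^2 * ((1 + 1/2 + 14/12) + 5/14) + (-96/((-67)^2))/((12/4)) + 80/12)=1930303.58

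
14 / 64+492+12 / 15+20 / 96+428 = 442189 / 480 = 921.23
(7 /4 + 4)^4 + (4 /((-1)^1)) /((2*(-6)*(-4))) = 839459 /768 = 1093.05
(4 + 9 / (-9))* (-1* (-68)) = 204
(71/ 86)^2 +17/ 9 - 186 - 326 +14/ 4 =-33676693/ 66564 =-505.93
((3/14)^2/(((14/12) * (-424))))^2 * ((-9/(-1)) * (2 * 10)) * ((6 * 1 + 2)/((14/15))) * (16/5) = 98415/2313332287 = 0.00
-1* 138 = -138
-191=-191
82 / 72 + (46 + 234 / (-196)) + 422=825455 / 1764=467.95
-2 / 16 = -1 / 8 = -0.12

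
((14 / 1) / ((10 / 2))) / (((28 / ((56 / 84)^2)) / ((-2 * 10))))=-8 / 9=-0.89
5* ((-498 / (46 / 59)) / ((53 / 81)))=-5949855 / 1219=-4880.93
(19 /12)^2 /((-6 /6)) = -361 /144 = -2.51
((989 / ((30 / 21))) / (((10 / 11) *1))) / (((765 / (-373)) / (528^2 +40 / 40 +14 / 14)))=-103515497.60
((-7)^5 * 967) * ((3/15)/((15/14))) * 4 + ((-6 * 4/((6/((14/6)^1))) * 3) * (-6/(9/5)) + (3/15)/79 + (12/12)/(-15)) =-23966642612/1975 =-12135008.92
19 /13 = 1.46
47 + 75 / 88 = 4211 / 88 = 47.85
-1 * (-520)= 520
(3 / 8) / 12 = 1 / 32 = 0.03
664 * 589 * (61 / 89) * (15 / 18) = 59642140 / 267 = 223378.80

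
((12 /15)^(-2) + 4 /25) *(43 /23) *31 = 918437 /9200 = 99.83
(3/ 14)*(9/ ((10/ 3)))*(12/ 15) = 81/ 175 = 0.46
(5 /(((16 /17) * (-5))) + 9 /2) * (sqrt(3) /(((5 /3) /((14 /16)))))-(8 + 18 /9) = -10 + 231 * sqrt(3) /128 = -6.87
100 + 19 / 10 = 1019 / 10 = 101.90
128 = 128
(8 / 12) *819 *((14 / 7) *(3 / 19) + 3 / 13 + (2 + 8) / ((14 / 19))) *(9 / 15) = 87876 / 19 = 4625.05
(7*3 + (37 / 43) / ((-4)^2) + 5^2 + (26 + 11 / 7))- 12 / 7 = 346323 / 4816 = 71.91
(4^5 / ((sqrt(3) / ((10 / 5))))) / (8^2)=18.48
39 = 39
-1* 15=-15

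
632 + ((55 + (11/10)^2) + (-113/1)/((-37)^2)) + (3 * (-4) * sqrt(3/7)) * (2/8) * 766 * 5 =94204649/136900-11490 * sqrt(21)/7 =-6833.84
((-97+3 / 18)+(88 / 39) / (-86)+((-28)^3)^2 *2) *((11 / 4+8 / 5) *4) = 18748615039317 / 1118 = 16769780893.84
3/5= 0.60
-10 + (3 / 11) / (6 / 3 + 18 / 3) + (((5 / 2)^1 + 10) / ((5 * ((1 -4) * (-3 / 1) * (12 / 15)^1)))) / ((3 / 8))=-9.04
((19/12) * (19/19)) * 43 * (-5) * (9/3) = -4085/4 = -1021.25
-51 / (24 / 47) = -799 / 8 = -99.88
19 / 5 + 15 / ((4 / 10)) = 413 / 10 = 41.30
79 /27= 2.93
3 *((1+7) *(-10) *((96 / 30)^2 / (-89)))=12288 / 445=27.61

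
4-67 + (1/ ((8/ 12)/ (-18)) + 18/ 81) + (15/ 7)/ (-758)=-4287383/ 47754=-89.78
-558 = -558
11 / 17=0.65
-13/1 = -13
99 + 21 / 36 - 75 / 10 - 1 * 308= -215.92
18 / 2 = 9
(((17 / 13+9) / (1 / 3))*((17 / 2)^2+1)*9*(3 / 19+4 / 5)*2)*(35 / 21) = 65092.26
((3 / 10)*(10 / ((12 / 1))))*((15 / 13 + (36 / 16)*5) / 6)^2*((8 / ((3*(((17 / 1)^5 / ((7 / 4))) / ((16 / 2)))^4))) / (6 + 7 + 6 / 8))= 44394490 / 22666218554873511957433728777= 0.00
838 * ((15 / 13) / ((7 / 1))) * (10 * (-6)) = -754200 / 91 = -8287.91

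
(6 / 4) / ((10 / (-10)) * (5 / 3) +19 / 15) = -3.75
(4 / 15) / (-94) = -0.00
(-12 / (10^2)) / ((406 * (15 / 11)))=-11 / 50750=-0.00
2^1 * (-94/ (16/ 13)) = -611/ 4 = -152.75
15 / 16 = 0.94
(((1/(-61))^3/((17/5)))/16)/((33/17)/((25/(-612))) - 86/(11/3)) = 0.00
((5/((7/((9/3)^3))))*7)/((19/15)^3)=455625/6859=66.43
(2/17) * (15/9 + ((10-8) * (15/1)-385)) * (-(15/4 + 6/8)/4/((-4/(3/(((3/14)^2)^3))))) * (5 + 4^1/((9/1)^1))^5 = -140907625615108240/81310473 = -1732957888.65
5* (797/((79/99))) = 394515/79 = 4993.86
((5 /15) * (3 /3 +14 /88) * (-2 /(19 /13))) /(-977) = 221 /408386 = 0.00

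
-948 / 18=-158 / 3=-52.67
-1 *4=-4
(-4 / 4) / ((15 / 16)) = -16 / 15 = -1.07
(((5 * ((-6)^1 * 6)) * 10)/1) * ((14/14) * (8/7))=-14400/7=-2057.14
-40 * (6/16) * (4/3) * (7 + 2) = -180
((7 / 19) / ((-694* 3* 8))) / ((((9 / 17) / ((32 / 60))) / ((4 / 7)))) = -34 / 2670165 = -0.00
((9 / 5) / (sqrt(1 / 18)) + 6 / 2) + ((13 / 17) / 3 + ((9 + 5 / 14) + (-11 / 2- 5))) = 754 / 357 + 27* sqrt(2) / 5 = 9.75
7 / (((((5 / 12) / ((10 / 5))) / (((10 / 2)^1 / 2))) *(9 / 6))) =56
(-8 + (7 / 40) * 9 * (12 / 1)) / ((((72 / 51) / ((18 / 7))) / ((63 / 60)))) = 16677 / 800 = 20.85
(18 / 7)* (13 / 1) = 234 / 7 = 33.43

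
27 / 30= 9 / 10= 0.90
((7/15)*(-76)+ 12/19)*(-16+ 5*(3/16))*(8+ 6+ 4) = 897243/95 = 9444.66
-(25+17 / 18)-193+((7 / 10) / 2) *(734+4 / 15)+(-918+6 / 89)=-17619671 / 20025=-879.88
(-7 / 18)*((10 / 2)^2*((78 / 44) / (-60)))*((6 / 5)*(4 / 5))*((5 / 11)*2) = 91 / 363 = 0.25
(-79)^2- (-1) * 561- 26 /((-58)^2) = 11440951 /1682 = 6801.99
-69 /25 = -2.76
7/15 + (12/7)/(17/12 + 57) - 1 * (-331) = 24399764/73605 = 331.50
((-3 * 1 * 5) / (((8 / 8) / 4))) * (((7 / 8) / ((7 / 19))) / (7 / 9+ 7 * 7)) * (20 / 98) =-12825 / 21952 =-0.58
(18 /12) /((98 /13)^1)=39 /196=0.20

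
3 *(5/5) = 3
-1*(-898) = 898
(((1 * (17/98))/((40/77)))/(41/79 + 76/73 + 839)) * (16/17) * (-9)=-570933/169662850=-0.00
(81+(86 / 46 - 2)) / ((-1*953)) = -1860 / 21919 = -0.08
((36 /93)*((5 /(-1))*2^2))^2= 57600 /961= 59.94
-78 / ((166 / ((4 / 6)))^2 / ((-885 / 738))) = 3835 / 2542041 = 0.00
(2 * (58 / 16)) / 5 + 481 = 9649 / 20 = 482.45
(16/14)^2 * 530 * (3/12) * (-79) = -669920/49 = -13671.84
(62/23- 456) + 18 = -10012/23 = -435.30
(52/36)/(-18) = -13/162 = -0.08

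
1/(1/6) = 6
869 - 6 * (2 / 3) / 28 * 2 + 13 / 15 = 91306 / 105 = 869.58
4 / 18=2 / 9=0.22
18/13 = 1.38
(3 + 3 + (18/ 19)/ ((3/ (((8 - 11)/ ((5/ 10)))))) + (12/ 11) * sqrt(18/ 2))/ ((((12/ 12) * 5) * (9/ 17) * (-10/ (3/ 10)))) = -4369/ 52250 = -0.08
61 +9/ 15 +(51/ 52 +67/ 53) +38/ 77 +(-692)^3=-351607509334349/ 1061060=-331373823.66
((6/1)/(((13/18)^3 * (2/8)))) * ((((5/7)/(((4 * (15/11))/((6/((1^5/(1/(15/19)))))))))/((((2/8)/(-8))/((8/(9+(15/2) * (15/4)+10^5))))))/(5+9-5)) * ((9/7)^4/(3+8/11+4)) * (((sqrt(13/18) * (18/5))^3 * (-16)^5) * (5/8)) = 566731881599584960512 * sqrt(26)/24152218683604375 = 119648.51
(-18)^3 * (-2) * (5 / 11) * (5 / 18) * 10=162000 / 11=14727.27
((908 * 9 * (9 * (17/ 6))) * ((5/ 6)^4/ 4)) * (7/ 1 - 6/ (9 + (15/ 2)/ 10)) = 200185625/ 1248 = 160405.15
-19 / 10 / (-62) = 19 / 620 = 0.03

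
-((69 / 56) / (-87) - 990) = 1607783 / 1624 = 990.01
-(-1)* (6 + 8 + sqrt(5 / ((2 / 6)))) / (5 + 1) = sqrt(15) / 6 + 7 / 3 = 2.98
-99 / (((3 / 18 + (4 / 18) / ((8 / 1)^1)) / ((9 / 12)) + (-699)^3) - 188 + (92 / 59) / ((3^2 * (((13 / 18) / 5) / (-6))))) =2050191 / 7072792275154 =0.00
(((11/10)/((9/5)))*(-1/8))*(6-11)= 55/144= 0.38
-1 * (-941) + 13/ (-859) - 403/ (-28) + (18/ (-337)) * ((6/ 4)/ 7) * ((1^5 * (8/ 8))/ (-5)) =955.38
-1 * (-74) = 74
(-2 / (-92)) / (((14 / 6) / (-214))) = -321 / 161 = -1.99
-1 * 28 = -28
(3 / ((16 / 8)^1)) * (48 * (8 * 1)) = 576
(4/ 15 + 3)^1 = 49/ 15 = 3.27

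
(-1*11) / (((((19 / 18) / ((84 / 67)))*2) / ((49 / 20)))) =-16.00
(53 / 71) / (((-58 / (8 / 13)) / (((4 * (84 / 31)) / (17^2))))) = -71232 / 239805553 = -0.00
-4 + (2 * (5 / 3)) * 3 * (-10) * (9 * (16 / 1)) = -14404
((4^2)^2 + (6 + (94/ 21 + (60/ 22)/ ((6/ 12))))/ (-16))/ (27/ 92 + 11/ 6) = 5419352/ 45199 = 119.90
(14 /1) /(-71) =-14 /71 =-0.20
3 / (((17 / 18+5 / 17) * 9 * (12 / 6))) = 0.13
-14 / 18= -7 / 9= -0.78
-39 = -39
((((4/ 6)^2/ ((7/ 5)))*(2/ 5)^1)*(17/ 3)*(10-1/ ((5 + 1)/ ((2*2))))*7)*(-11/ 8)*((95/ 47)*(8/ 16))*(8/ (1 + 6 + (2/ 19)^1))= -7560784/ 102789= -73.56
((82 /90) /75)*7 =287 /3375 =0.09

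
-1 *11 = -11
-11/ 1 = -11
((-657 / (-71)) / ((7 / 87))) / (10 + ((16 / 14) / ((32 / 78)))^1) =114318 / 12709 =9.00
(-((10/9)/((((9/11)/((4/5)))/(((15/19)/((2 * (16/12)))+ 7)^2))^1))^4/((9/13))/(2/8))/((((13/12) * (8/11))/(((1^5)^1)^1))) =-368481590320066152840412230971/4491796683643936118784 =-82034343.11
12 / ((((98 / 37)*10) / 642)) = 71262 / 245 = 290.87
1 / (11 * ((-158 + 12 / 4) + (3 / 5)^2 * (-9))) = -0.00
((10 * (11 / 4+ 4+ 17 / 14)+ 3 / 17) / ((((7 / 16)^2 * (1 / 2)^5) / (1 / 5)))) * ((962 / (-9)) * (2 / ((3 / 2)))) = -299419467776 / 787185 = -380367.34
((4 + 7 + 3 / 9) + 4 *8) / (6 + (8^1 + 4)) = 65 / 27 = 2.41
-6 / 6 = -1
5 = 5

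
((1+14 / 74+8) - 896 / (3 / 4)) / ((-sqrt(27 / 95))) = 131588 * sqrt(285) / 999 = 2223.68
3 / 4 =0.75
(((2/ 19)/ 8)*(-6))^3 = -27/ 54872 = -0.00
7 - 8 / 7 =5.86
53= 53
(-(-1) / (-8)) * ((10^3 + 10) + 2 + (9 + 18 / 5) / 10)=-50663 / 400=-126.66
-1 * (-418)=418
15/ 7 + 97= 694/ 7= 99.14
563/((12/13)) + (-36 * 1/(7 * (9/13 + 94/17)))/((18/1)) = 70440071/115500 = 609.87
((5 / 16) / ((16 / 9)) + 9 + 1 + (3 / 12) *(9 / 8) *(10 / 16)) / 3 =1325 / 384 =3.45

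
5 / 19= 0.26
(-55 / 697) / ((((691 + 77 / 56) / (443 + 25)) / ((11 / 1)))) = -2265120 / 3860683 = -0.59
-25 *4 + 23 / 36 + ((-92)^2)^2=2579011079 / 36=71639196.64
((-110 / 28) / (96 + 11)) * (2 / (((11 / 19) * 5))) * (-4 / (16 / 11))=209 / 2996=0.07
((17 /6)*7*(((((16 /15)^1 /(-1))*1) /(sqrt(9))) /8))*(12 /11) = -476 /495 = -0.96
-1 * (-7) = 7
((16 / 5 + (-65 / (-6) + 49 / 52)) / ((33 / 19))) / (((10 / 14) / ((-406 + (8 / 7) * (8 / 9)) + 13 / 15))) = -28252168883 / 5791500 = -4878.21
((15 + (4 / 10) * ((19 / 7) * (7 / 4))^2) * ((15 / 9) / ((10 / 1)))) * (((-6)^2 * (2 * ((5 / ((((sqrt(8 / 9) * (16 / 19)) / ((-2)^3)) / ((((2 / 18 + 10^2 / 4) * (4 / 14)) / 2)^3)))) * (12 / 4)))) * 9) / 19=-1386624017 * sqrt(2) / 2058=-952858.35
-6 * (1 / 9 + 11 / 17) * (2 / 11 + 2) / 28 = -464 / 1309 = -0.35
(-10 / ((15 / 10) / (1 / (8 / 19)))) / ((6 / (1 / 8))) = -0.33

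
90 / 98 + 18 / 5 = 1107 / 245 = 4.52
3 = 3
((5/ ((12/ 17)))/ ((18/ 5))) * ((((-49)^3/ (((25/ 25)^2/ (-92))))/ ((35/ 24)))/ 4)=32857685/ 9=3650853.89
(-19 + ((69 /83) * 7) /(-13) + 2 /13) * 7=-145726 /1079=-135.06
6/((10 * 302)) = 3/1510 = 0.00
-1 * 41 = -41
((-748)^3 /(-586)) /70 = 104627248 /10255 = 10202.56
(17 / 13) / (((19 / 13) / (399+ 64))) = 7871 / 19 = 414.26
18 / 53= 0.34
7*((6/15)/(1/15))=42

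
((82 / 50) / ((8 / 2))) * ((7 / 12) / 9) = 287 / 10800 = 0.03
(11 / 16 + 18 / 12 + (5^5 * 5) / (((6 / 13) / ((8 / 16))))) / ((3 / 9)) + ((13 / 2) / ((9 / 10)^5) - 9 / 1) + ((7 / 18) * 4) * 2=47988348917 / 944784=50792.93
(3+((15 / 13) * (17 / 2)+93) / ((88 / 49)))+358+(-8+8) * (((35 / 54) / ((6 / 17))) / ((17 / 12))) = 86995 / 208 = 418.25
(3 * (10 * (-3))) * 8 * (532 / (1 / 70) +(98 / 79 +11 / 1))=-2118907440 / 79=-26821613.16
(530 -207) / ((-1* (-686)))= 323 / 686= 0.47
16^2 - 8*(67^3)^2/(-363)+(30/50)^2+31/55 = 18091678765382/9075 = 1993573417.67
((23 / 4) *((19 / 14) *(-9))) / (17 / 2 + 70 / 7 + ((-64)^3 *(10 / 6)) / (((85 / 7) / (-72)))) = -66861 / 2466268364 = -0.00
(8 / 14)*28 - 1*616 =-600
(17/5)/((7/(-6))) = -102/35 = -2.91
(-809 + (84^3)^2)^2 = 123410306448875921071249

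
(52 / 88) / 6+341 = 45025 / 132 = 341.10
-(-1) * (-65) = -65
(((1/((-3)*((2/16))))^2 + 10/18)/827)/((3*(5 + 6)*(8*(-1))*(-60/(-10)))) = -23/3929904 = -0.00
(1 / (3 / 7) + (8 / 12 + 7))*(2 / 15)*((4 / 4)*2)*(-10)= -80 / 3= -26.67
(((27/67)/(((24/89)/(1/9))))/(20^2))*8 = 89/26800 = 0.00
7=7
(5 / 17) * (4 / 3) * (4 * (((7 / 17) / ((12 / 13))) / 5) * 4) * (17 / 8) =182 / 153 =1.19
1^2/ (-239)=-1/ 239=-0.00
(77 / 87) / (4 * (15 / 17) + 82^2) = 1309 / 9950016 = 0.00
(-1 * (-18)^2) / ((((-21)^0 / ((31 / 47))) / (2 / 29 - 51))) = 14834988 / 1363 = 10884.07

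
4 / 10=0.40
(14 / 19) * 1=0.74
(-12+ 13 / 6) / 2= -59 / 12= -4.92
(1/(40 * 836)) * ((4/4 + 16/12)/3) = 7/300960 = 0.00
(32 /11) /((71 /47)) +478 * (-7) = -2611722 /781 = -3344.07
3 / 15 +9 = 46 / 5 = 9.20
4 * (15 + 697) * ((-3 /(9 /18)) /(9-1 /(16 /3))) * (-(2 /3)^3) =729088 /1269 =574.54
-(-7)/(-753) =-7/753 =-0.01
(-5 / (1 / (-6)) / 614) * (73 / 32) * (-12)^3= -59130 / 307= -192.61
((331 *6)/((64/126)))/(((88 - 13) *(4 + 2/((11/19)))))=229383/32800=6.99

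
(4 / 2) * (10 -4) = 12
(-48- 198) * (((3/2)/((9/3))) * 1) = -123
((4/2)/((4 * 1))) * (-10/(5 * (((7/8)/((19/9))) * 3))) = -152/189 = -0.80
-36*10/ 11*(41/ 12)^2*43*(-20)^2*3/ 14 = -108424500/ 77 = -1408110.39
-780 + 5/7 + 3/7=-778.86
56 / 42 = 4 / 3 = 1.33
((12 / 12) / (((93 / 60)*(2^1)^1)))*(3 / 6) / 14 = 5 / 434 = 0.01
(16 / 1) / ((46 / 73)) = 25.39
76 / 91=0.84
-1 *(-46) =46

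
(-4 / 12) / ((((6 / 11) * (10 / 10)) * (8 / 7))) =-77 / 144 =-0.53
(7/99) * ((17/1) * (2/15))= 238/1485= 0.16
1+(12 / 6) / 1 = 3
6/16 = 3/8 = 0.38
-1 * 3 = -3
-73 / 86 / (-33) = 73 / 2838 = 0.03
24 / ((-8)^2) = 3 / 8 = 0.38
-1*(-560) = 560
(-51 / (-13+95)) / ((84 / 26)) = -221 / 1148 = -0.19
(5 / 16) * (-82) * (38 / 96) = -3895 / 384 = -10.14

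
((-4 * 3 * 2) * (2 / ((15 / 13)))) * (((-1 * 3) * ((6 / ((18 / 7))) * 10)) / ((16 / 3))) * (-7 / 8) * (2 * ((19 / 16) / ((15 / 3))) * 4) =-907.72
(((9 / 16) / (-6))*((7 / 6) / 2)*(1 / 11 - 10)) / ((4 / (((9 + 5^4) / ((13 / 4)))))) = 241871 / 9152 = 26.43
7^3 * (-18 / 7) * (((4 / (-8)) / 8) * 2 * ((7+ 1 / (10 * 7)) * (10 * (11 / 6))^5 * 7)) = 2421703755625 / 216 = 11211591461.23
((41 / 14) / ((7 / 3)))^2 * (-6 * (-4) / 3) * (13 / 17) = 393354 / 40817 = 9.64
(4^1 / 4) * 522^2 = 272484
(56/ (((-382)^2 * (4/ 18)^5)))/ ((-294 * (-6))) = 6561/ 16343488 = 0.00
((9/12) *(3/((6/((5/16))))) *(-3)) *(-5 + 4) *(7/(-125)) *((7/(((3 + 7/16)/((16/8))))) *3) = -1323/5500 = -0.24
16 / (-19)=-16 / 19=-0.84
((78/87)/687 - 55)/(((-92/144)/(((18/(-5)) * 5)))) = -236679624/152743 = -1549.53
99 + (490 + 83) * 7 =4110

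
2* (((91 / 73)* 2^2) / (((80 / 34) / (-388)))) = -600236 / 365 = -1644.48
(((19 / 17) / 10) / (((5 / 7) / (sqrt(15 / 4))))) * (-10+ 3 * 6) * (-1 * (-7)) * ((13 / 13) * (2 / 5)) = 3724 * sqrt(15) / 2125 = 6.79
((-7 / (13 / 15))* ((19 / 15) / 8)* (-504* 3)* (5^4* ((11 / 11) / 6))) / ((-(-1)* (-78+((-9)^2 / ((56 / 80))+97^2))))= 36658125 / 1719302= 21.32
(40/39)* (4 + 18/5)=304/39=7.79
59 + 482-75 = 466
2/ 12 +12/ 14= 1.02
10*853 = 8530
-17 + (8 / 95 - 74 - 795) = -84162 / 95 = -885.92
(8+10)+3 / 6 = 37 / 2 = 18.50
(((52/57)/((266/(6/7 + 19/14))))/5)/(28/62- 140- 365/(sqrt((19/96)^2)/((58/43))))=-41323/71475299910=-0.00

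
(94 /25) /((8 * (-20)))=-47 /2000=-0.02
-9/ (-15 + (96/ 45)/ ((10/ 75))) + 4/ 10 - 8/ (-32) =-167/ 20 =-8.35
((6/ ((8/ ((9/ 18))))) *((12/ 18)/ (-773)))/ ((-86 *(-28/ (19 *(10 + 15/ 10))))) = -437/ 14891072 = -0.00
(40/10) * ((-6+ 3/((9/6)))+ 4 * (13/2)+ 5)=108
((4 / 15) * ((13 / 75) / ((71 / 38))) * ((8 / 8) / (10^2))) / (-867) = -494 / 1731290625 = -0.00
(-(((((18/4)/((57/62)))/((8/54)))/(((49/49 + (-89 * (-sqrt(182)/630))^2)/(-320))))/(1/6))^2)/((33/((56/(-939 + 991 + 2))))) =-403603607215872000000/68482795136459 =-5893503.71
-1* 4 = -4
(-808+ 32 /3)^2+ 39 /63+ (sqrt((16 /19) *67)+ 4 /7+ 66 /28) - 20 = 4 *sqrt(1273) /19+ 80101223 /126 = 635731.50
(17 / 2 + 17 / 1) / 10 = 51 / 20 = 2.55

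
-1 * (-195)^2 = -38025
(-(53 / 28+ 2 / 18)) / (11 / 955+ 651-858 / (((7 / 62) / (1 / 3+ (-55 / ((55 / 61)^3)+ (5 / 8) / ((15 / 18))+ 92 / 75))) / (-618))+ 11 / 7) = 0.00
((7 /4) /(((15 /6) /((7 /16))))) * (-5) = -49 /32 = -1.53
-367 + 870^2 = 756533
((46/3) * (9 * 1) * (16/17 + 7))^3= 6466042647000/4913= 1316108822.92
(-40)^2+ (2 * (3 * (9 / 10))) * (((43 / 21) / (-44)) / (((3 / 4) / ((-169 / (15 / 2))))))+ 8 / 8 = 3096459 / 1925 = 1608.55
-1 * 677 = -677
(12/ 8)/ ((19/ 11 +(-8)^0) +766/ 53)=1749/ 20032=0.09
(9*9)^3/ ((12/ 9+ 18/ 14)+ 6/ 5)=139155.37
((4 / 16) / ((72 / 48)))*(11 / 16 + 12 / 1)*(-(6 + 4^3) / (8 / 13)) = -92365 / 384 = -240.53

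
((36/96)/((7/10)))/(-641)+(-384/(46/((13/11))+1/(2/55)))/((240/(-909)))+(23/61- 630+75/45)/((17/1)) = -7253129949539/482145828780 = -15.04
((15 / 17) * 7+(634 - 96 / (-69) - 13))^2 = 60402892900 / 152881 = 395097.45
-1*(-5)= 5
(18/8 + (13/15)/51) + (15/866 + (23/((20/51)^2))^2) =237115560122921/10599840000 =22369.73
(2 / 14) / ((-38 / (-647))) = 647 / 266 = 2.43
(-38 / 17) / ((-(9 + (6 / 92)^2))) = 80408 / 323901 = 0.25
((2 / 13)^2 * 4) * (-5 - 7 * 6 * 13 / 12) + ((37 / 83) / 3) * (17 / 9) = -1704427 / 378729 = -4.50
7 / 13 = 0.54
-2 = -2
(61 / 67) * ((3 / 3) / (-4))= -61 / 268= -0.23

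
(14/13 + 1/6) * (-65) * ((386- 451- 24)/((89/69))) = 11155/2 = 5577.50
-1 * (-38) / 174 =19 / 87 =0.22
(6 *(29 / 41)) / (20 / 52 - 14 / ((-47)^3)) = 78282542 / 7097059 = 11.03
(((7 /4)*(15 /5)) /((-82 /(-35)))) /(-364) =-105 /17056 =-0.01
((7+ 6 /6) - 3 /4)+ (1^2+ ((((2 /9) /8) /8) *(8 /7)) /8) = 16633 /2016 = 8.25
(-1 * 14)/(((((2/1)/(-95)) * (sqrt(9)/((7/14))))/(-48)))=-5320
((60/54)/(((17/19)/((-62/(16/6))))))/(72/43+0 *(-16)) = -126635/7344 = -17.24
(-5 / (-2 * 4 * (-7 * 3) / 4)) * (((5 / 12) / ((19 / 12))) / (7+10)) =-0.00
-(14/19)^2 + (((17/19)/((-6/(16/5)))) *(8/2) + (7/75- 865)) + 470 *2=1966772/27075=72.64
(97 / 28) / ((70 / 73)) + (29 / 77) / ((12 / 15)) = 4.08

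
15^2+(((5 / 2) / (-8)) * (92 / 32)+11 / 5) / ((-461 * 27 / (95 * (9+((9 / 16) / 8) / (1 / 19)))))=224.90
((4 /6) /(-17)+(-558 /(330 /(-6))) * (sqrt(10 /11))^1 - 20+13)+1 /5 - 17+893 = 558 * sqrt(110) /605+221636 /255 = 878.83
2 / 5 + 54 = 272 / 5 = 54.40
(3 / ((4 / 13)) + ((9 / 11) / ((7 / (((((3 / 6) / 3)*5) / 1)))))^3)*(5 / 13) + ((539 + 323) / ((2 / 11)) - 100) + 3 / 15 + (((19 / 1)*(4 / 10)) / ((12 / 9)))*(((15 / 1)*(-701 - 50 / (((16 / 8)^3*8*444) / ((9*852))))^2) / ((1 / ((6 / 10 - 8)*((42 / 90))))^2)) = 3954282698981778685219 / 7596709120000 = 520525748.26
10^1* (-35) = -350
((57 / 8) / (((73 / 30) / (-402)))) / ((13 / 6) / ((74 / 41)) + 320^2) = -569430 / 49537727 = -0.01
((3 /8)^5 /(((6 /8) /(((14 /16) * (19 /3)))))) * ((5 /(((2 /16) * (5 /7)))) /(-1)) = -25137 /8192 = -3.07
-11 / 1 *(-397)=4367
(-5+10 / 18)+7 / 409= -4.43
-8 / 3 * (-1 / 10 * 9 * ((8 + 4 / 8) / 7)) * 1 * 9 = 26.23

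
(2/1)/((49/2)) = 4/49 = 0.08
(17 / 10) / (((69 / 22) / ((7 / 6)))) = 1309 / 2070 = 0.63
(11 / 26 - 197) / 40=-5111 / 1040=-4.91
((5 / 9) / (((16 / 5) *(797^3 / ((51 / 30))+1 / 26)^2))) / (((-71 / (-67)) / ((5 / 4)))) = 409043375 / 177140336461706335559996016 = 0.00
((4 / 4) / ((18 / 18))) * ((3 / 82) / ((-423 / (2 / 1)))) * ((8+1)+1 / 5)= -46 / 28905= -0.00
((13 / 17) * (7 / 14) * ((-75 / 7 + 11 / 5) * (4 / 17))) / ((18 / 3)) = -3874 / 30345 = -0.13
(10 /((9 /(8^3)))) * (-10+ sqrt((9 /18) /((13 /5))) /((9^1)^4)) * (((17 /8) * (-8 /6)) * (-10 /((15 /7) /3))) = -6092800 /27+ 304640 * sqrt(130) /2302911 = -225657.75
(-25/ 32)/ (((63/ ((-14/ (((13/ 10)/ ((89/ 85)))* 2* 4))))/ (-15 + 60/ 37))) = -122375/ 523328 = -0.23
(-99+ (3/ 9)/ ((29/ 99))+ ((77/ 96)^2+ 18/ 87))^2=672249309028441/ 71430045696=9411.30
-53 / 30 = -1.77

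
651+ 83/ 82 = 53465/ 82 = 652.01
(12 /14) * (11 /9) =22 /21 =1.05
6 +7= 13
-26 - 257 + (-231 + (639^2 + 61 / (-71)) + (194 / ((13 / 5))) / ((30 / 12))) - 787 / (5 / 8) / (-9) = 16945278928 / 41535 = 407975.90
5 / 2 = 2.50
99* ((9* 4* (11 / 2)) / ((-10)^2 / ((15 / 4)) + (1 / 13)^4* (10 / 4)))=3359116332 / 4569775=735.07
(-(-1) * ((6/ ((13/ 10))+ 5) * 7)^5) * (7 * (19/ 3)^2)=1296120880126953125/ 3341637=387870040979.00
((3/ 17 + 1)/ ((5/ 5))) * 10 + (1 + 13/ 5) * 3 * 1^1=22.56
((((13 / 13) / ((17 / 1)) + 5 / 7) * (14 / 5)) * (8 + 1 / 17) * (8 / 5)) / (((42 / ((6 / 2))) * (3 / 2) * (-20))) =-50416 / 758625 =-0.07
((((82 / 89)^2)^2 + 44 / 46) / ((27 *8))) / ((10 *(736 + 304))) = 413711 / 554139472512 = 0.00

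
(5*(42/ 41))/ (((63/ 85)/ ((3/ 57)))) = 850/ 2337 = 0.36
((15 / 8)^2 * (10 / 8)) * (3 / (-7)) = -3375 / 1792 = -1.88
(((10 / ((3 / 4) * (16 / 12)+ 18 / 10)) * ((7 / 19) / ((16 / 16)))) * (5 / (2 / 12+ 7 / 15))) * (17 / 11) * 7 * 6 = 2677500 / 3971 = 674.26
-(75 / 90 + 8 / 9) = -31 / 18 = -1.72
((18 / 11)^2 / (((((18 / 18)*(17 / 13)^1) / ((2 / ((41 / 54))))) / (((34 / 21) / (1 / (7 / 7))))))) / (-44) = -75816 / 381997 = -0.20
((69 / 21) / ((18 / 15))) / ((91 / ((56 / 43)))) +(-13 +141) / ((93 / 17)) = 8528948 / 363909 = 23.44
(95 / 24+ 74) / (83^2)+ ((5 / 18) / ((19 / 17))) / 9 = 3302083 / 84817368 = 0.04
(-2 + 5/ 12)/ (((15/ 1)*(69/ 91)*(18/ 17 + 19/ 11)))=-323323/ 6470820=-0.05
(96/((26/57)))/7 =2736/91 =30.07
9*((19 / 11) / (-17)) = -171 / 187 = -0.91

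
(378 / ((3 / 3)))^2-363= 142521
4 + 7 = 11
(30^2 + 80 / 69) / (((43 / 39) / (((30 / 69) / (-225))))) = -323336 / 204723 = -1.58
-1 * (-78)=78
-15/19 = -0.79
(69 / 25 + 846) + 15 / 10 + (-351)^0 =42563 / 50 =851.26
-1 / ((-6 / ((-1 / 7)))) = -0.02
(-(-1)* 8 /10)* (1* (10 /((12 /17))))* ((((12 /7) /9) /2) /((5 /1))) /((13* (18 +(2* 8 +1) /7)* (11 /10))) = 136 /184041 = 0.00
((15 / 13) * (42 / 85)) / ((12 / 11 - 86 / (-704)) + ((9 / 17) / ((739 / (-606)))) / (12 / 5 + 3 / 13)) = 622746432 / 1144758407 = 0.54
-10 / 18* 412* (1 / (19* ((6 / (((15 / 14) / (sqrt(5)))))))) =-515* sqrt(5) / 1197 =-0.96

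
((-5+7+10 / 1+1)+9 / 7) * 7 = 100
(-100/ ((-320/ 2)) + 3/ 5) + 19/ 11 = 1299/ 440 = 2.95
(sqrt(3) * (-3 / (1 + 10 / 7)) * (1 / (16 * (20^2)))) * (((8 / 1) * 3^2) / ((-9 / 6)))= 63 * sqrt(3) / 6800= 0.02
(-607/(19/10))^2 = 36844900/361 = 102063.43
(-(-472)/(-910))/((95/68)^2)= -1091264/4106375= -0.27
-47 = -47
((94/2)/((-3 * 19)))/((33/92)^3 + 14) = -36598336/623441433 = -0.06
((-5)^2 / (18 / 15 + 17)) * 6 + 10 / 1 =1660 / 91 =18.24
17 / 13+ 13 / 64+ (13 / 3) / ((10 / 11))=78343 / 12480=6.28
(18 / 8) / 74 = 9 / 296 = 0.03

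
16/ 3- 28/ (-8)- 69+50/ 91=-32551/ 546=-59.62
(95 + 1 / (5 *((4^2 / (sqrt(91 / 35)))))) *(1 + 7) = sqrt(65) / 50 + 760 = 760.16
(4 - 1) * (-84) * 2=-504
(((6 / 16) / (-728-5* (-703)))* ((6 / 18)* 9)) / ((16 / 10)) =15 / 59456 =0.00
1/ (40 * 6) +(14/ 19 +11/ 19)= 6019/ 4560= 1.32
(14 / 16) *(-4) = -7 / 2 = -3.50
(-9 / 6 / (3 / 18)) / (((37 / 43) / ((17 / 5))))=-6579 / 185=-35.56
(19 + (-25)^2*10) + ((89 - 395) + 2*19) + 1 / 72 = 432073 / 72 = 6001.01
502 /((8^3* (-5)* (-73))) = 251 /93440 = 0.00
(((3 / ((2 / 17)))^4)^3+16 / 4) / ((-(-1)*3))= 309629344375621431985 / 12288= 25197700551401483.72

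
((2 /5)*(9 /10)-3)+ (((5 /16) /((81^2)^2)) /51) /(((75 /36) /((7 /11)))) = -2125130522293 /804973682700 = -2.64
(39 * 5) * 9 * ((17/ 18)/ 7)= 236.79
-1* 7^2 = -49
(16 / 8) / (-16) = -1 / 8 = -0.12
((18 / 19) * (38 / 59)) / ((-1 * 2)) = -18 / 59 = -0.31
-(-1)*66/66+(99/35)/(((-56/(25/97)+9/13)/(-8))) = 544217/492737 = 1.10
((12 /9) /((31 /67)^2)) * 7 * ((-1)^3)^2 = 125692 /2883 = 43.60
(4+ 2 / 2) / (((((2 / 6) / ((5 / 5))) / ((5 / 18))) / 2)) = 25 / 3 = 8.33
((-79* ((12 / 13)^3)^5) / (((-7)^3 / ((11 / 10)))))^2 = 44814333626336991679294107756911394816 / 7705996686994309366095287388034384545025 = 0.01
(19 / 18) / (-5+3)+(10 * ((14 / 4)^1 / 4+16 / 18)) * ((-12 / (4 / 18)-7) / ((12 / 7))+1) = -263753 / 432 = -610.54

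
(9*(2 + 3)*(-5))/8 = -225/8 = -28.12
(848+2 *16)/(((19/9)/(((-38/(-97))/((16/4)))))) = 3960/97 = 40.82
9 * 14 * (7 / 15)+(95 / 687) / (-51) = 58.80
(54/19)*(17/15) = 306/95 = 3.22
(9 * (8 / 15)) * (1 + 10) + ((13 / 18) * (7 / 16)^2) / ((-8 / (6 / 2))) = 3240847 / 61440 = 52.75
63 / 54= 7 / 6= 1.17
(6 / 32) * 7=21 / 16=1.31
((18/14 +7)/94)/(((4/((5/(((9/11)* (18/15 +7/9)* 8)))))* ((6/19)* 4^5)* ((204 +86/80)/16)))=757625/368934978048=0.00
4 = 4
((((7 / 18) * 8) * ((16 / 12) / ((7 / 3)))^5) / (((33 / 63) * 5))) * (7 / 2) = 2048 / 8085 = 0.25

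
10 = 10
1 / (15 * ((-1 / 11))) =-11 / 15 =-0.73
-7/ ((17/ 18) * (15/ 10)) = -84/ 17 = -4.94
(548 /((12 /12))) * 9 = 4932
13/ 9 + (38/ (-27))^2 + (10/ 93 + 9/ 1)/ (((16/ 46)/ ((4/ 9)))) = 680801/ 45198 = 15.06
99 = 99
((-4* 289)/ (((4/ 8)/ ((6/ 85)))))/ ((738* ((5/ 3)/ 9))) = -1224/ 1025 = -1.19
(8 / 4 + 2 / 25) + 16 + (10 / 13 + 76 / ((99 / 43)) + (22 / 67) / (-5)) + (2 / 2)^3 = 113808613 / 2155725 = 52.79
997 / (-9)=-997 / 9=-110.78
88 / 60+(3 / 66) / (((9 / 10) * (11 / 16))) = 8386 / 5445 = 1.54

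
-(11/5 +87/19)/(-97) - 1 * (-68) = 627264/9215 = 68.07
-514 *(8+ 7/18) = -38807/9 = -4311.89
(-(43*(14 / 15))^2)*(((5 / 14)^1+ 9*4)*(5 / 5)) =-13175974 / 225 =-58559.88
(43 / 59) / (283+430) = 43 / 42067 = 0.00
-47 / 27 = -1.74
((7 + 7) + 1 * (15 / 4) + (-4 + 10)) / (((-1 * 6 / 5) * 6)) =-475 / 144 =-3.30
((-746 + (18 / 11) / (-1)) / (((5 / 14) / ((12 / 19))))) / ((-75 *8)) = 57568 / 26125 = 2.20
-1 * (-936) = 936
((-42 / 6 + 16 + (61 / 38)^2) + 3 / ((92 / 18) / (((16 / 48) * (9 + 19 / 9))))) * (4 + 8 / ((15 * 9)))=55.82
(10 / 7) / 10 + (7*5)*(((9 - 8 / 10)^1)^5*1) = 5676954474 / 4375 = 1297589.59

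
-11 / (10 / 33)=-363 / 10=-36.30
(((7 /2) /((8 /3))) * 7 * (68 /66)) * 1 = 9.47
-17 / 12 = -1.42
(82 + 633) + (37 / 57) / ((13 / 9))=176716 / 247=715.45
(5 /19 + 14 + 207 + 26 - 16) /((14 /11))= 24167 /133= 181.71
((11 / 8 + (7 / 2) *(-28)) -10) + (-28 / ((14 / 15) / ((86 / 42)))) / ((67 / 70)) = -91551 / 536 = -170.80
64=64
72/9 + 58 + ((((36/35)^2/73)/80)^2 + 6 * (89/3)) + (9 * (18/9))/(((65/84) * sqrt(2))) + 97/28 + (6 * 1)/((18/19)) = 270.25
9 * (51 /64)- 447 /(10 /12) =-529.23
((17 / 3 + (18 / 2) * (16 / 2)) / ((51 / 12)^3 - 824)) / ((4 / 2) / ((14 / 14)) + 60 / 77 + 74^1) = -143528 / 106023591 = -0.00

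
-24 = -24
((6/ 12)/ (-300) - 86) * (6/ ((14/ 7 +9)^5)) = -4691/ 1464100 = -0.00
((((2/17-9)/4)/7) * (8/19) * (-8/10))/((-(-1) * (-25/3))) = -3624/282625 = -0.01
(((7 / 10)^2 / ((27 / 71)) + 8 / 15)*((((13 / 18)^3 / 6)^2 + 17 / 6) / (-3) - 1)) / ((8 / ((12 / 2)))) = -2.66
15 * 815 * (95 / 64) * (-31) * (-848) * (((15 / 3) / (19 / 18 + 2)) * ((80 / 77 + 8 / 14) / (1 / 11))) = 1064741631750 / 77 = 13827813399.35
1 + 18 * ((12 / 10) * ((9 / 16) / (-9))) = -7 / 20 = -0.35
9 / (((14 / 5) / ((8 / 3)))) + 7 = 109 / 7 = 15.57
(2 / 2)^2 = 1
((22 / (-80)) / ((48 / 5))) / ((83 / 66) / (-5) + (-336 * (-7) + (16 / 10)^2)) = -3025 / 248614976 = -0.00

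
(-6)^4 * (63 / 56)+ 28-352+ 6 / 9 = 3404 / 3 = 1134.67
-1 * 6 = -6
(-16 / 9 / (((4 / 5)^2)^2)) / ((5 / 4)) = -125 / 36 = -3.47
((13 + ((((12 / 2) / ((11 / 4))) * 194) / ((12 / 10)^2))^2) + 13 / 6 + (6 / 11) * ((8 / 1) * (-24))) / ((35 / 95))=510244829 / 2178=234272.19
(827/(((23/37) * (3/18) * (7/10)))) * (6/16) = 1376955/322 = 4276.26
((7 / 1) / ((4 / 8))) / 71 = 14 / 71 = 0.20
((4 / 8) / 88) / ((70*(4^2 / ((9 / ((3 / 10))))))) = 0.00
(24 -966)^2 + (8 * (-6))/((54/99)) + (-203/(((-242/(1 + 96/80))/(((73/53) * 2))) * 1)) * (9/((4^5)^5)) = 2912038260142873992366331/3281998228446248960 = 887276.00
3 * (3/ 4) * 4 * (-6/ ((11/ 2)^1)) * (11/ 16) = -27/ 4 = -6.75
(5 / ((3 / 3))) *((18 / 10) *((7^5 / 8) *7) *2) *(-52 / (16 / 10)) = -68824665 / 8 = -8603083.12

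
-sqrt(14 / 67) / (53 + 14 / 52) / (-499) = 26*sqrt(938) / 46304705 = 0.00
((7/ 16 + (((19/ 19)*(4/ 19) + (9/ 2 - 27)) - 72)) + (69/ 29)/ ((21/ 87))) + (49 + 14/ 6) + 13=-125519/ 6384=-19.66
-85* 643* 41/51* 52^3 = -18534243520/3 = -6178081173.33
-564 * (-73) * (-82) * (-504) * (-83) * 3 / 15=-141229182528 / 5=-28245836505.60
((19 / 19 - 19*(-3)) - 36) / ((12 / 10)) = 55 / 3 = 18.33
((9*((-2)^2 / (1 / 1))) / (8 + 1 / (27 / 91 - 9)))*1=28512 / 6245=4.57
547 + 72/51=9323/17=548.41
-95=-95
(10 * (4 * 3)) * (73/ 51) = 2920/ 17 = 171.76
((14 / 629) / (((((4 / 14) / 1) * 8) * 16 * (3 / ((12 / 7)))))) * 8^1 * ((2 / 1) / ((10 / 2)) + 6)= 56 / 3145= 0.02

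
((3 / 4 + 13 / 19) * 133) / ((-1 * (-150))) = 763 / 600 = 1.27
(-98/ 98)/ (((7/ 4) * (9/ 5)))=-0.32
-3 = -3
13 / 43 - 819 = -35204 / 43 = -818.70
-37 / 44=-0.84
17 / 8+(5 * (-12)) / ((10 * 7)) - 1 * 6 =-265 / 56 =-4.73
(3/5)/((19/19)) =3/5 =0.60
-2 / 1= -2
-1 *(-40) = 40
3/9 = 1/3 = 0.33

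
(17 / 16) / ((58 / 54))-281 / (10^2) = -21121 / 11600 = -1.82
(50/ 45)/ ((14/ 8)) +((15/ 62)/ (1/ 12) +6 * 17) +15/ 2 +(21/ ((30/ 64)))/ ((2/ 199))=89264563/ 19530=4570.64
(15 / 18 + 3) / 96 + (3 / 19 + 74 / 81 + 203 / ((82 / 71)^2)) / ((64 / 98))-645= -135861251617 / 331143552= -410.28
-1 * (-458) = 458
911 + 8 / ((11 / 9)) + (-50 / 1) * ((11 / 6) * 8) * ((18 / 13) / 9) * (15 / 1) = -110791 / 143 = -774.76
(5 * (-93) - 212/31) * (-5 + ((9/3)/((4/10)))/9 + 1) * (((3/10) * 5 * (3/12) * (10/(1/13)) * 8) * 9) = 162579105/31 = 5244487.26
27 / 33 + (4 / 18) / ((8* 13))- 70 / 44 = -3967 / 5148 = -0.77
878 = 878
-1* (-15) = 15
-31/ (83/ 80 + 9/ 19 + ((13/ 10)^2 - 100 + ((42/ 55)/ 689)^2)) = 87310686320/ 272631320461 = 0.32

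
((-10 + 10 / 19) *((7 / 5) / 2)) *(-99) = 12474 / 19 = 656.53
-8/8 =-1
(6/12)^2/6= 0.04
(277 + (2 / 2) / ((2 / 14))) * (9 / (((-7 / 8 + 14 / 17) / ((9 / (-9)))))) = 347616 / 7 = 49659.43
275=275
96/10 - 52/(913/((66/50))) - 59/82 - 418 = -69624477/170150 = -409.19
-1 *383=-383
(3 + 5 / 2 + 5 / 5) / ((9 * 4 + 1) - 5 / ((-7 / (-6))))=0.20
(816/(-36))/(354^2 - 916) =-17/93300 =-0.00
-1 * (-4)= 4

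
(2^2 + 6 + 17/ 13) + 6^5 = 7787.31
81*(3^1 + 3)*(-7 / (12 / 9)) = -5103 / 2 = -2551.50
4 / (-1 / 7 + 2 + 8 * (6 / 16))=14 / 17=0.82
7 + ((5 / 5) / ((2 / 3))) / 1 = 17 / 2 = 8.50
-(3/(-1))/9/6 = 1/18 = 0.06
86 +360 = 446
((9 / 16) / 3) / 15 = 0.01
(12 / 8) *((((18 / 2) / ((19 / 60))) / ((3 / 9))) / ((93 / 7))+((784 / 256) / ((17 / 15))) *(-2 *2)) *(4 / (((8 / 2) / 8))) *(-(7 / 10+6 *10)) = 64053675 / 20026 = 3198.53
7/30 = 0.23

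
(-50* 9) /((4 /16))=-1800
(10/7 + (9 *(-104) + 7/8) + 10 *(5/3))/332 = -154061/55776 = -2.76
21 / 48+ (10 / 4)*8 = 327 / 16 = 20.44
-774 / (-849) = 258 / 283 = 0.91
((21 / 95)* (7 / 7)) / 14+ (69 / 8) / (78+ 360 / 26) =33181 / 302480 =0.11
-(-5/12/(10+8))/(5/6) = 1/36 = 0.03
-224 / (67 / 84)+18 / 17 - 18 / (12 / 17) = -695421 / 2278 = -305.28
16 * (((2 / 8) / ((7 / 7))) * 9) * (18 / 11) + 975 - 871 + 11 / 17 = 163.56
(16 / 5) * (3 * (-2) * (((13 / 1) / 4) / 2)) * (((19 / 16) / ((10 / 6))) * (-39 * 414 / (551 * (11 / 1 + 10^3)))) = 314847 / 488650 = 0.64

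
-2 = -2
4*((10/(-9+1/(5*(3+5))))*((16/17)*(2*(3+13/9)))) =-37.29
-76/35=-2.17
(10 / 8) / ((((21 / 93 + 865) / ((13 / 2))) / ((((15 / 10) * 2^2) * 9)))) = 54405 / 107288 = 0.51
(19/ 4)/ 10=19/ 40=0.48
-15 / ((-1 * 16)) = 15 / 16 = 0.94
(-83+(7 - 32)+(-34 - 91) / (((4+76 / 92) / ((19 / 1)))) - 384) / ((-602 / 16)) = 873896 / 33411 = 26.16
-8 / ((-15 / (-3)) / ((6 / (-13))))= 48 / 65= 0.74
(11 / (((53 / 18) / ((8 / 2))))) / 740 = 198 / 9805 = 0.02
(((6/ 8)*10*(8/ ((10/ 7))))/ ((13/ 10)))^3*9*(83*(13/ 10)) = 5534373600/ 169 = 32747772.78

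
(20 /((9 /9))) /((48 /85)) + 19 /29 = 36.07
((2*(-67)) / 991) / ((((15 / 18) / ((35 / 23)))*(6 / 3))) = -2814 / 22793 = -0.12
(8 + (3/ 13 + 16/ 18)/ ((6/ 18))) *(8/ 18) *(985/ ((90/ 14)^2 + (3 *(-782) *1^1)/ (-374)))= 235195345/ 2251314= 104.47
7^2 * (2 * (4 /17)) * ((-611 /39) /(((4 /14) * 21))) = -9212 /153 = -60.21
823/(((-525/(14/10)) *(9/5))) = -823/675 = -1.22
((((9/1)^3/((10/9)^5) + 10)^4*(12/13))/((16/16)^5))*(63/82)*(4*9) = 6402633571949710182759309544866981/6662500000000000000000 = 960995658078.76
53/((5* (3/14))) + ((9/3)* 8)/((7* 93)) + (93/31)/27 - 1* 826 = -7581403/9765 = -776.39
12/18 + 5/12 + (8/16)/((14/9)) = 1.40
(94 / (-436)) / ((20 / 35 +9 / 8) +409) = -1316 / 2506891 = -0.00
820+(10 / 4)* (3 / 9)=4925 / 6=820.83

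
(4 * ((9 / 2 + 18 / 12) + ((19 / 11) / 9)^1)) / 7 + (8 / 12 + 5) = 6379 / 693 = 9.20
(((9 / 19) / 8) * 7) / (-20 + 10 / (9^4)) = -413343 / 19943920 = -0.02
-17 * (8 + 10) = -306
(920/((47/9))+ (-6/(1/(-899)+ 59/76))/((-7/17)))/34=566232776/98744415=5.73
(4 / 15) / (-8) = -1 / 30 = -0.03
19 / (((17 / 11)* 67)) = 209 / 1139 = 0.18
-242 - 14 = -256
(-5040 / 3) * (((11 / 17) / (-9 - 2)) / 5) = 19.76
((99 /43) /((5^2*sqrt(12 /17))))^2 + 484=2237345539 /4622500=484.01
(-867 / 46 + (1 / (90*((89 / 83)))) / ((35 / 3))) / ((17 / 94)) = -1903907302 / 18269475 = -104.21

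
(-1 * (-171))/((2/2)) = 171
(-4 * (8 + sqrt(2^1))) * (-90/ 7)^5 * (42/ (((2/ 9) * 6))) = 106288200000 * sqrt(2)/ 2401 + 850305600000/ 2401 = 416751276.12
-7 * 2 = -14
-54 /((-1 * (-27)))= -2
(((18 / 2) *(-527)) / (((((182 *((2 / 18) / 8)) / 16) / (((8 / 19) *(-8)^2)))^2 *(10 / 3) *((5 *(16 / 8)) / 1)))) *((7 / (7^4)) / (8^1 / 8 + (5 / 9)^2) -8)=44981951608626610176 / 1358626198475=33108408.82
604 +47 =651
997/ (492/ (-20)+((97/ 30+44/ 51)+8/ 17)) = -29910/ 601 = -49.77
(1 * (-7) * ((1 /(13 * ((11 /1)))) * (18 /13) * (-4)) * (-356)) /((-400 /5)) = 11214 /9295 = 1.21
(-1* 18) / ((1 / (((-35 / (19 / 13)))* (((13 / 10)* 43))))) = 457821 / 19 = 24095.84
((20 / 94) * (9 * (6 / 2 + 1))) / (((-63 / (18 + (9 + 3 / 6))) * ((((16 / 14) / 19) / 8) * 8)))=-5225 / 94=-55.59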